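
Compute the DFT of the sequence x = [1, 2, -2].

X[k] = Σ(n=0 to 2) x[n] · ω_3^(nk)
where ω_3 = e^(-2πi/3)

Computing each X[k]:
X[0] = 1
X[1] = 1.0000-3.4641i
X[2] = 1.0000+3.4641i

X = [1, 1.0000-3.4641i, 1.0000+3.4641i]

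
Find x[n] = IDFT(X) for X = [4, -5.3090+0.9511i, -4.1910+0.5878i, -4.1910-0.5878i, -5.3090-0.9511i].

x[n] = (1/5) Σ(k=0 to 4) X[k] · e^(2πikn/5)

Computing each x[n]:
x[0] = -3
x[1] = 1
x[2] = 2
x[3] = 2
x[4] = 2

x = [-3, 1, 2, 2, 2]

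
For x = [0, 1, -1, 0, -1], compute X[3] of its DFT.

X[3] = Σ(n=0 to 4) x[n] · ω_5^(3n) where ω_5 = e^(-2πi/5)
= (0)·ω_5^0 + (1)·ω_5^3 + (-1)·ω_5^6 + (0)·ω_5^9 + (-1)·ω_5^12

X[3] = -0.3090+2.1266i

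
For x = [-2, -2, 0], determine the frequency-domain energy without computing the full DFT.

Parseval: Σ|x[n]|² = (1/N)Σ|X[k]|², so Σ|X[k]|² = N·Σ|x[n]|² = 3·8.0000

Σ|X[k]|² = N·Σ|x[n]|² = 3·8.0000 = 24.0000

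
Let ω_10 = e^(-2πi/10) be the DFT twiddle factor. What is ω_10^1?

ω_10^1 = e^(-2πi·1/10)
= cos(-2π·1/10) + i·sin(-2π·1/10)
= cos(-2π/10) + i·sin(-2π/10)

ω_10^1 = cos(-2π/10) + i·sin(-2π/10) = 0.8090-0.5878i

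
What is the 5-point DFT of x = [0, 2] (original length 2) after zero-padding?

Original 2-point DFT: [2, -2]
Zero-padded 5-point DFT provides frequency interpolation.

DFT_5([x, 0, ...]) = [2, 0.6180-1.9021i, -1.6180-1.1756i, -1.6180+1.1756i, 0.6180+1.9021i]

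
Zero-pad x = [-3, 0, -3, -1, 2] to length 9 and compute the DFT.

Original 5-point DFT: [-5, 0.8541+3.0777i, -5.8541-0.7265i, -5.8541+0.7265i, 0.8541-3.0777i]
Zero-padded 9-point DFT provides frequency interpolation.

DFT_9([x, 0, ...]) = [-5, -4.9003+3.1364i, 1.8512+1.4456i, -3.5000-4.3301i, -4.4508+0.9073i, -4.4508-0.9073i, -3.5000+4.3301i, 1.8512-1.4456i, -4.9003-3.1364i]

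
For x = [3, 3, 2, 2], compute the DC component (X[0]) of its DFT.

X[0] = Σ(n=0 to 3) x[n] · ω_4^0 = Σ x[n]
= (3) + (3) + (2) + (2)

X[0] = 10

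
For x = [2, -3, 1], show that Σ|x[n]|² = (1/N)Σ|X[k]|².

Time domain:
Σ|x[n]|² = |2|² + |-3|² + |1|² = 14.0000

Frequency domain:
(1/3)Σ|X[k]|² = (1/3)(|0|² + |3.0000+3.4641i|² + |3.0000-3.4641i|²) = (1/3)·42.0000 = 14.0000

Both sides agree, confirming Parseval's theorem.

Σ|x[n]|² = (1/N)Σ|X[k]|² = 14.0000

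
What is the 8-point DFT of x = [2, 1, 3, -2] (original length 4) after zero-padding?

Original 4-point DFT: [4, -1-3i, 6, -1+3i]
Zero-padded 8-point DFT provides frequency interpolation.

DFT_8([x, 0, ...]) = [4, 4.1213-2.2929i, -1-3i, -0.1213+3.7071i, 6, -0.1213-3.7071i, -1+3i, 4.1213+2.2929i]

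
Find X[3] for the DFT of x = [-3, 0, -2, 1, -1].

X[3] = Σ(n=0 to 4) x[n] · ω_5^(3n) where ω_5 = e^(-2πi/5)
= (-3)·ω_5^0 + (0)·ω_5^3 + (-2)·ω_5^6 + (1)·ω_5^9 + (-1)·ω_5^12

X[3] = -2.5000+3.4410i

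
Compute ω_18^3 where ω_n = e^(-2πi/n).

ω_18^3 = e^(-2πi·3/18)
= cos(-2π·3/18) + i·sin(-2π·3/18)
= cos(-6π/18) + i·sin(-6π/18)

ω_18^3 = cos(-6π/18) + i·sin(-6π/18) = 0.5000-0.8660i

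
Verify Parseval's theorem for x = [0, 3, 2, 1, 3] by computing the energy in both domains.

Time domain:
Σ|x[n]|² = |0|² + |3|² + |2|² + |1|² + |3|² = 23.0000

Frequency domain:
(1/5)Σ|X[k]|² = (1/5)(|9|² + |-0.5729-0.5878i|² + |-3.9271+0.9511i|² + |-3.9271-0.9511i|² + |-0.5729+0.5878i|²) = (1/5)·115.0000 = 23.0000

Both sides agree, confirming Parseval's theorem.

Σ|x[n]|² = (1/N)Σ|X[k]|² = 23.0000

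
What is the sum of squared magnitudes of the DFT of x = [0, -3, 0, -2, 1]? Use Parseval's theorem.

Parseval: Σ|x[n]|² = (1/N)Σ|X[k]|², so Σ|X[k]|² = N·Σ|x[n]|² = 5·14.0000

Σ|X[k]|² = N·Σ|x[n]|² = 5·14.0000 = 70.0000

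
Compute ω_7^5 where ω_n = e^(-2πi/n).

ω_7^5 = e^(-2πi·5/7)
= cos(-2π·5/7) + i·sin(-2π·5/7)
= cos(-10π/7) + i·sin(-10π/7)

ω_7^5 = cos(-10π/7) + i·sin(-10π/7) = -0.2225+0.9749i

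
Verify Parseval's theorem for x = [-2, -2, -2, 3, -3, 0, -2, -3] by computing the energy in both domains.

Time domain:
Σ|x[n]|² = |-2|² + |-2|² + |-2|² + |3|² + |-3|² + |0|² + |-2|² + |-3|² = 43.0000

Frequency domain:
(1/8)Σ|X[k]|² = (1/8)(|-11|² + |-4.6569-2.8284i|² + |-1+2i|² + |6.6569-2.8284i|² + |-7|² + |6.6569+2.8284i|² + |-1-2i|² + |-4.6569+2.8284i|²) = (1/8)·344.0000 = 43.0000

Both sides agree, confirming Parseval's theorem.

Σ|x[n]|² = (1/N)Σ|X[k]|² = 43.0000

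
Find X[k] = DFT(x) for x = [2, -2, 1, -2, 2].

X[k] = Σ(n=0 to 4) x[n] · ω_5^(nk)
where ω_5 = e^(-2πi/5)

Computing each X[k]:
X[0] = 1
X[1] = 2.8090+2.0409i
X[2] = 1.6910+5.2043i
X[3] = 1.6910-5.2043i
X[4] = 2.8090-2.0409i

X = [1, 2.8090+2.0409i, 1.6910+5.2043i, 1.6910-5.2043i, 2.8090-2.0409i]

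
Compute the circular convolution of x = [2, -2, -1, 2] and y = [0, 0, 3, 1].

(x ⊛ y)[n] = Σ(m=0 to 3) x[m] · y[(n-m) mod 4]

Computing each output sample:
(x ⊛ y)[0] = -5
(x ⊛ y)[1] = 5
(x ⊛ y)[2] = 8
(x ⊛ y)[3] = -4

x ⊛ y = [-5, 5, 8, -4]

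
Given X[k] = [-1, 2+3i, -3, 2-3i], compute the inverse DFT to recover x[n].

x[n] = (1/4) Σ(k=0 to 3) X[k] · e^(2πikn/4)

Computing each x[n]:
x[0] = 0
x[1] = -1
x[2] = -2
x[3] = 2

x = [0, -1, -2, 2]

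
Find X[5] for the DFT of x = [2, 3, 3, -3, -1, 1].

X[5] = Σ(n=0 to 5) x[n] · ω_6^(5n) where ω_6 = e^(-2πi/6)
= (2)·ω_6^0 + (3)·ω_6^5 + (3)·ω_6^10 + (-3)·ω_6^15 + (-1)·ω_6^20 + (1)·ω_6^25

X[5] = 6.0000+5.1962i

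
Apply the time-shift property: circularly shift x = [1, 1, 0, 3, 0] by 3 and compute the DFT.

Time shift by 3: X_shifted[k] = ω_5^(3k) · X[k]
Shifted x = [0, 3, 0, 1, 1]

DFT(x[n-3]) = [5, 0.4271-1.3143i, -2.9271-2.1266i, -2.9271+2.1266i, 0.4271+1.3143i]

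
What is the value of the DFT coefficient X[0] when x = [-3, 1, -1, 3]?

X[0] = Σ(n=0 to 3) x[n] · ω_4^0 = Σ x[n]
= (-3) + (1) + (-1) + (3)

X[0] = 0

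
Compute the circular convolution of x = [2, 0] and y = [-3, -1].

(x ⊛ y)[n] = Σ(m=0 to 1) x[m] · y[(n-m) mod 2]

Computing each output sample:
(x ⊛ y)[0] = -6
(x ⊛ y)[1] = -2

x ⊛ y = [-6, -2]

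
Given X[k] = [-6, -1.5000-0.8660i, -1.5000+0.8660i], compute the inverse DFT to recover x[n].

x[n] = (1/3) Σ(k=0 to 2) X[k] · e^(2πikn/3)

Computing each x[n]:
x[0] = -3
x[1] = -1
x[2] = -2

x = [-3, -1, -2]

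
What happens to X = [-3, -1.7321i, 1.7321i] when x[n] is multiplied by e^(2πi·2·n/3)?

Modulation property: DFT(ω_3^(-2n)·x[n]) = X[(k-2) mod 3], so circularly shift X by 2 positions.

X[k-2] = [-1.7321i, 1.7321i, -3]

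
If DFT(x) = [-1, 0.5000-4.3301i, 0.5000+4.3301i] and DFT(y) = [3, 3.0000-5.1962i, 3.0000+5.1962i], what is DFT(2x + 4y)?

By linearity: DFT(2x + 4y) = 2·DFT(x) + 4·DFT(y)
= 2·[-1, 0.5000-4.3301i, 0.5000+4.3301i] + 4·[3, 3.0000-5.1962i, 3.0000+5.1962i]

Computing element-wise:
Z[0] = 2·(-1) + 4·(3) = 10
Z[1] = 2·(0.5000-4.3301i) + 4·(3.0000-5.1962i) = 13.0000-29.4450i
Z[2] = 2·(0.5000+4.3301i) + 4·(3.0000+5.1962i) = 13.0000+29.4450i

DFT(2x + 4y) = 2·X + 4·Y = [10, 13.0000-29.4450i, 13.0000+29.4450i]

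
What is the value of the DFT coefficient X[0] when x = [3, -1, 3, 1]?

X[0] = Σ(n=0 to 3) x[n] · ω_4^0 = Σ x[n]
= (3) + (-1) + (3) + (1)

X[0] = 6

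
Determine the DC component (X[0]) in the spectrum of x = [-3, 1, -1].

X[0] = Σ(n=0 to 2) x[n] · ω_3^0 = Σ x[n]
= (-3) + (1) + (-1)

X[0] = -3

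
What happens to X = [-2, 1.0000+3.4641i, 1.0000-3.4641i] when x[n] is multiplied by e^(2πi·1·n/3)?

Modulation property: DFT(ω_3^(-1n)·x[n]) = X[(k-1) mod 3], so circularly shift X by 1 positions.

X[k-1] = [1.0000-3.4641i, -2, 1.0000+3.4641i]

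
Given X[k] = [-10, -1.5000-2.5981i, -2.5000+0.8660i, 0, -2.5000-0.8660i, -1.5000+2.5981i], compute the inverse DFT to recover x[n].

x[n] = (1/6) Σ(k=0 to 5) X[k] · e^(2πikn/6)

Computing each x[n]:
x[0] = -3
x[1] = -1
x[2] = 0
x[3] = -2
x[4] = -2
x[5] = -2

x = [-3, -1, 0, -2, -2, -2]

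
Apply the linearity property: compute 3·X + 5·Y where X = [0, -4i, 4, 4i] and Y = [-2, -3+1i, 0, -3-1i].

By linearity: DFT(3x + 5y) = 3·DFT(x) + 5·DFT(y)
= 3·[0, -4i, 4, 4i] + 5·[-2, -3+1i, 0, -3-1i]

Computing element-wise:
Z[0] = 3·(0) + 5·(-2) = -10
Z[1] = 3·(-4i) + 5·(-3+1i) = -15-7i
Z[2] = 3·(4) + 5·(0) = 12
Z[3] = 3·(4i) + 5·(-3-1i) = -15+7i

DFT(3x + 5y) = 3·X + 5·Y = [-10, -15-7i, 12, -15+7i]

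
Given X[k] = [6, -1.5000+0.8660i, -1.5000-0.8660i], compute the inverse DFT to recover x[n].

x[n] = (1/3) Σ(k=0 to 2) X[k] · e^(2πikn/3)

Computing each x[n]:
x[0] = 1
x[1] = 2
x[2] = 3

x = [1, 2, 3]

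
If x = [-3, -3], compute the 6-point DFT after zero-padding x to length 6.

Original 2-point DFT: [-6, 0]
Zero-padded 6-point DFT provides frequency interpolation.

DFT_6([x, 0, ...]) = [-6, -4.5000+2.5981i, -1.5000+2.5981i, 0, -1.5000-2.5981i, -4.5000-2.5981i]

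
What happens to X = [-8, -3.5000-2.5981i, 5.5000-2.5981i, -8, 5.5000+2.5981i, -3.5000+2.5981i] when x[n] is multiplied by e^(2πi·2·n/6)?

Modulation property: DFT(ω_6^(-2n)·x[n]) = X[(k-2) mod 6], so circularly shift X by 2 positions.

X[k-2] = [5.5000+2.5981i, -3.5000+2.5981i, -8, -3.5000-2.5981i, 5.5000-2.5981i, -8]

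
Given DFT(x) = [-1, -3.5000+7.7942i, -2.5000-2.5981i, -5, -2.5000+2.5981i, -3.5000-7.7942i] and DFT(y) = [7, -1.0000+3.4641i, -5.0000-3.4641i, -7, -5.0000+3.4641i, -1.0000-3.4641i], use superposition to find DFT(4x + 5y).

By linearity: DFT(4x + 5y) = 4·DFT(x) + 5·DFT(y)
= 4·[-1, -3.5000+7.7942i, -2.5000-2.5981i, -5, -2.5000+2.5981i, -3.5000-7.7942i] + 5·[7, -1.0000+3.4641i, -5.0000-3.4641i, -7, -5.0000+3.4641i, -1.0000-3.4641i]

Computing element-wise:
Z[0] = 4·(-1) + 5·(7) = 31
Z[1] = 4·(-3.5000+7.7942i) + 5·(-1.0000+3.4641i) = -19.0000+48.4973i
Z[2] = 4·(-2.5000-2.5981i) + 5·(-5.0000-3.4641i) = -35.0000-27.7129i
Z[3] = 4·(-5) + 5·(-7) = -55
Z[4] = 4·(-2.5000+2.5981i) + 5·(-5.0000+3.4641i) = -35.0000+27.7129i
Z[5] = 4·(-3.5000-7.7942i) + 5·(-1.0000-3.4641i) = -19.0000-48.4973i

DFT(4x + 5y) = 4·X + 5·Y = [31, -19.0000+48.4973i, -35.0000-27.7129i, -55, -35.0000+27.7129i, -19.0000-48.4973i]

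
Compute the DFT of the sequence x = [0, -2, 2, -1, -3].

X[k] = Σ(n=0 to 4) x[n] · ω_5^(nk)
where ω_5 = e^(-2πi/5)

Computing each X[k]:
X[0] = -4
X[1] = -2.3541-2.7144i
X[2] = 4.3541+2.2654i
X[3] = 4.3541-2.2654i
X[4] = -2.3541+2.7144i

X = [-4, -2.3541-2.7144i, 4.3541+2.2654i, 4.3541-2.2654i, -2.3541+2.7144i]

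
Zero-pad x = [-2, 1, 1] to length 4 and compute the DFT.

Original 3-point DFT: [0, -3, -3]
Zero-padded 4-point DFT provides frequency interpolation.

DFT_4([x, 0, ...]) = [0, -3-1i, -2, -3+1i]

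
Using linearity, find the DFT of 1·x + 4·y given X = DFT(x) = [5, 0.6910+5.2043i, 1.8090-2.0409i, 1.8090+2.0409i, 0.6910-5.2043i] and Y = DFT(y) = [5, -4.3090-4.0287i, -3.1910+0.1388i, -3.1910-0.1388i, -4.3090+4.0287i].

By linearity: DFT(1x + 4y) = 1·DFT(x) + 4·DFT(y)
= 1·[5, 0.6910+5.2043i, 1.8090-2.0409i, 1.8090+2.0409i, 0.6910-5.2043i] + 4·[5, -4.3090-4.0287i, -3.1910+0.1388i, -3.1910-0.1388i, -4.3090+4.0287i]

Computing element-wise:
Z[0] = 1·(5) + 4·(5) = 25
Z[1] = 1·(0.6910+5.2043i) + 4·(-4.3090-4.0287i) = -16.5450-10.9105i
Z[2] = 1·(1.8090-2.0409i) + 4·(-3.1910+0.1388i) = -10.9550-1.4857i
Z[3] = 1·(1.8090+2.0409i) + 4·(-3.1910-0.1388i) = -10.9550+1.4857i
Z[4] = 1·(0.6910-5.2043i) + 4·(-4.3090+4.0287i) = -16.5450+10.9105i

DFT(1x + 4y) = 1·X + 4·Y = [25, -16.5450-10.9105i, -10.9550-1.4857i, -10.9550+1.4857i, -16.5450+10.9105i]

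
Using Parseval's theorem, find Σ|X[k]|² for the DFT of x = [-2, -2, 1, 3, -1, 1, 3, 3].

Parseval: Σ|x[n]|² = (1/N)Σ|X[k]|², so Σ|X[k]|² = N·Σ|x[n]|² = 8·38.0000

Σ|X[k]|² = N·Σ|x[n]|² = 8·38.0000 = 304.0000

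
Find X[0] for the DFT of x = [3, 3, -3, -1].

X[0] = Σ(n=0 to 3) x[n] · ω_4^0 = Σ x[n]
= (3) + (3) + (-3) + (-1)

X[0] = 2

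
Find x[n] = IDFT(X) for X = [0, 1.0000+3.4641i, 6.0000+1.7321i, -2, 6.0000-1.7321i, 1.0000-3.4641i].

x[n] = (1/6) Σ(k=0 to 5) X[k] · e^(2πikn/6)

Computing each x[n]:
x[0] = 2
x[1] = -2
x[2] = -2
x[3] = 2
x[4] = -1
x[5] = 1

x = [2, -2, -2, 2, -1, 1]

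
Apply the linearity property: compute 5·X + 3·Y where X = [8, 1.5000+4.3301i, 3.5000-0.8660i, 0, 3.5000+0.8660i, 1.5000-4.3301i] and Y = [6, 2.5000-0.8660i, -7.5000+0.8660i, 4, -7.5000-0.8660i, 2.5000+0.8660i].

By linearity: DFT(5x + 3y) = 5·DFT(x) + 3·DFT(y)
= 5·[8, 1.5000+4.3301i, 3.5000-0.8660i, 0, 3.5000+0.8660i, 1.5000-4.3301i] + 3·[6, 2.5000-0.8660i, -7.5000+0.8660i, 4, -7.5000-0.8660i, 2.5000+0.8660i]

Computing element-wise:
Z[0] = 5·(8) + 3·(6) = 58
Z[1] = 5·(1.5000+4.3301i) + 3·(2.5000-0.8660i) = 15.0000+19.0525i
Z[2] = 5·(3.5000-0.8660i) + 3·(-7.5000+0.8660i) = -5.0000-1.7320i
Z[3] = 5·(0) + 3·(4) = 12
Z[4] = 5·(3.5000+0.8660i) + 3·(-7.5000-0.8660i) = -5.0000+1.7320i
Z[5] = 5·(1.5000-4.3301i) + 3·(2.5000+0.8660i) = 15.0000-19.0525i

DFT(5x + 3y) = 5·X + 3·Y = [58, 15.0000+19.0525i, -5.0000-1.7320i, 12, -5.0000+1.7320i, 15.0000-19.0525i]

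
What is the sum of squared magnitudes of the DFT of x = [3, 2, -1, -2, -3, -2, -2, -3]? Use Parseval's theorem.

Parseval: Σ|x[n]|² = (1/N)Σ|X[k]|², so Σ|X[k]|² = N·Σ|x[n]|² = 8·44.0000

Σ|X[k]|² = N·Σ|x[n]|² = 8·44.0000 = 352.0000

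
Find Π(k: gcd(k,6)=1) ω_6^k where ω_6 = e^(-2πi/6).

The primitive 6th roots of unity are ω_6^k for k coprime to 6: k ∈ {1, 5}
Their product equals the constant term of the cyclotomic polynomial Φ_6(x) up to sign.
For n ≥ 3, the product of all primitive nth roots of unity is 1. (For n=1 it is 1; for n=2 it is -1.)

1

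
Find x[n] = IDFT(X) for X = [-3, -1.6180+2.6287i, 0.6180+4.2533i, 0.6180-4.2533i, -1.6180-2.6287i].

x[n] = (1/5) Σ(k=0 to 4) X[k] · e^(2πikn/5)

Computing each x[n]:
x[0] = -1
x[1] = -3
x[2] = 1
x[3] = -1
x[4] = 1

x = [-1, -3, 1, -1, 1]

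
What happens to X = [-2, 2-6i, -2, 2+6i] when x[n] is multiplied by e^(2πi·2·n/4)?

Modulation property: DFT(ω_4^(-2n)·x[n]) = X[(k-2) mod 4], so circularly shift X by 2 positions.

X[k-2] = [-2, 2+6i, -2, 2-6i]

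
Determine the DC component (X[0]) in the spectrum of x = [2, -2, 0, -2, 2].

X[0] = Σ(n=0 to 4) x[n] · ω_5^0 = Σ x[n]
= (2) + (-2) + (0) + (-2) + (2)

X[0] = 0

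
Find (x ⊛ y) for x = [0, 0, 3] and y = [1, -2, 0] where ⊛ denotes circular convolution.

(x ⊛ y)[n] = Σ(m=0 to 2) x[m] · y[(n-m) mod 3]

Computing each output sample:
(x ⊛ y)[0] = -6
(x ⊛ y)[1] = 0
(x ⊛ y)[2] = 3

x ⊛ y = [-6, 0, 3]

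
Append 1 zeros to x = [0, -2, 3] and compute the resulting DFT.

Original 3-point DFT: [1, -0.5000+4.3301i, -0.5000-4.3301i]
Zero-padded 4-point DFT provides frequency interpolation.

DFT_4([x, 0, ...]) = [1, -3+2i, 5, -3-2i]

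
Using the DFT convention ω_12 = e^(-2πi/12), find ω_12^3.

ω_12^3 = e^(-2πi·3/12)
= cos(-2π·3/12) + i·sin(-2π·3/12)
= cos(-6π/12) + i·sin(-6π/12)

ω_12^3 = cos(-6π/12) + i·sin(-6π/12) = -1i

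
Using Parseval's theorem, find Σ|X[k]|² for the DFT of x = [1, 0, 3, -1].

Parseval: Σ|x[n]|² = (1/N)Σ|X[k]|², so Σ|X[k]|² = N·Σ|x[n]|² = 4·11.0000

Σ|X[k]|² = N·Σ|x[n]|² = 4·11.0000 = 44.0000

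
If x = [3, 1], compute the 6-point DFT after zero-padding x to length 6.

Original 2-point DFT: [4, 2]
Zero-padded 6-point DFT provides frequency interpolation.

DFT_6([x, 0, ...]) = [4, 3.5000-0.8660i, 2.5000-0.8660i, 2, 2.5000+0.8660i, 3.5000+0.8660i]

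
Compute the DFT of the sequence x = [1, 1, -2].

X[k] = Σ(n=0 to 2) x[n] · ω_3^(nk)
where ω_3 = e^(-2πi/3)

Computing each X[k]:
X[0] = 0
X[1] = 1.5000-2.5981i
X[2] = 1.5000+2.5981i

X = [0, 1.5000-2.5981i, 1.5000+2.5981i]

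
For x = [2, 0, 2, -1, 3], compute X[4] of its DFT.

X[4] = Σ(n=0 to 4) x[n] · ω_5^(4n) where ω_5 = e^(-2πi/5)
= (2)·ω_5^0 + (0)·ω_5^4 + (2)·ω_5^8 + (-1)·ω_5^12 + (3)·ω_5^16

X[4] = 2.1180-1.0898i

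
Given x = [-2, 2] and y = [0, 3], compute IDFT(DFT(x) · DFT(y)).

(x ⊛ y)[n] = Σ(m=0 to 1) x[m] · y[(n-m) mod 2]

Computing each output sample:
(x ⊛ y)[0] = 6
(x ⊛ y)[1] = -6

x ⊛ y = [6, -6]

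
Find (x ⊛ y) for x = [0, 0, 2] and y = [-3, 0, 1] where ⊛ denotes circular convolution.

(x ⊛ y)[n] = Σ(m=0 to 2) x[m] · y[(n-m) mod 3]

Computing each output sample:
(x ⊛ y)[0] = 0
(x ⊛ y)[1] = 2
(x ⊛ y)[2] = -6

x ⊛ y = [0, 2, -6]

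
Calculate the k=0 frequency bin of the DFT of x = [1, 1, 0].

X[0] = Σ(n=0 to 2) x[n] · ω_3^0 = Σ x[n]
= (1) + (1) + (0)

X[0] = 2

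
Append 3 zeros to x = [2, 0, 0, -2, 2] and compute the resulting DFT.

Original 5-point DFT: [2, 4.2361+0.7265i, -0.2361+3.0777i, -0.2361-3.0777i, 4.2361-0.7265i]
Zero-padded 8-point DFT provides frequency interpolation.

DFT_8([x, 0, ...]) = [2, 1.4142+1.4142i, 4-2i, -1.4142+1.4142i, 6, -1.4142-1.4142i, 4+2i, 1.4142-1.4142i]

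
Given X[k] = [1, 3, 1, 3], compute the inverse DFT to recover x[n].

x[n] = (1/4) Σ(k=0 to 3) X[k] · e^(2πikn/4)

Computing each x[n]:
x[0] = 2
x[1] = 0
x[2] = -1
x[3] = 0

x = [2, 0, -1, 0]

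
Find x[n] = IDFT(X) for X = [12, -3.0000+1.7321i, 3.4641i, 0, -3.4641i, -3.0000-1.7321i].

x[n] = (1/6) Σ(k=0 to 5) X[k] · e^(2πikn/6)

Computing each x[n]:
x[0] = 1
x[1] = 0
x[2] = 3
x[3] = 3
x[4] = 2
x[5] = 3

x = [1, 0, 3, 3, 2, 3]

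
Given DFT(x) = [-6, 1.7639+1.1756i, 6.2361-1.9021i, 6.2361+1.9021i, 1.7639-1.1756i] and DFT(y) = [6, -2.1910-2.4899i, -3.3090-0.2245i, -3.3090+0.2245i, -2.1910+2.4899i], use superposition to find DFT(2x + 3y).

By linearity: DFT(2x + 3y) = 2·DFT(x) + 3·DFT(y)
= 2·[-6, 1.7639+1.1756i, 6.2361-1.9021i, 6.2361+1.9021i, 1.7639-1.1756i] + 3·[6, -2.1910-2.4899i, -3.3090-0.2245i, -3.3090+0.2245i, -2.1910+2.4899i]

Computing element-wise:
Z[0] = 2·(-6) + 3·(6) = 6
Z[1] = 2·(1.7639+1.1756i) + 3·(-2.1910-2.4899i) = -3.0452-5.1185i
Z[2] = 2·(6.2361-1.9021i) + 3·(-3.3090-0.2245i) = 2.5452-4.4777i
Z[3] = 2·(6.2361+1.9021i) + 3·(-3.3090+0.2245i) = 2.5452+4.4777i
Z[4] = 2·(1.7639-1.1756i) + 3·(-2.1910+2.4899i) = -3.0452+5.1185i

DFT(2x + 3y) = 2·X + 3·Y = [6, -3.0452-5.1185i, 2.5452-4.4777i, 2.5452+4.4777i, -3.0452+5.1185i]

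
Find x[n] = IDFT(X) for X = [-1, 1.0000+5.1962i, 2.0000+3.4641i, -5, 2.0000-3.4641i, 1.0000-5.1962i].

x[n] = (1/6) Σ(k=0 to 5) X[k] · e^(2πikn/6)

Computing each x[n]:
x[0] = 0
x[1] = -2
x[2] = -2
x[3] = 1
x[4] = -1
x[5] = 3

x = [0, -2, -2, 1, -1, 3]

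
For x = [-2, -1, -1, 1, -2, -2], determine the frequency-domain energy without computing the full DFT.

Parseval: Σ|x[n]|² = (1/N)Σ|X[k]|², so Σ|X[k]|² = N·Σ|x[n]|² = 6·15.0000

Σ|X[k]|² = N·Σ|x[n]|² = 6·15.0000 = 90.0000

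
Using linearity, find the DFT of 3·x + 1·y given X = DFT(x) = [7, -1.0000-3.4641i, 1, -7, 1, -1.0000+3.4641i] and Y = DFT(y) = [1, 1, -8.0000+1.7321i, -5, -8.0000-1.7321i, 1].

By linearity: DFT(3x + 1y) = 3·DFT(x) + 1·DFT(y)
= 3·[7, -1.0000-3.4641i, 1, -7, 1, -1.0000+3.4641i] + 1·[1, 1, -8.0000+1.7321i, -5, -8.0000-1.7321i, 1]

Computing element-wise:
Z[0] = 3·(7) + 1·(1) = 22
Z[1] = 3·(-1.0000-3.4641i) + 1·(1) = -2.0000-10.3923i
Z[2] = 3·(1) + 1·(-8.0000+1.7321i) = -5.0000+1.7321i
Z[3] = 3·(-7) + 1·(-5) = -26
Z[4] = 3·(1) + 1·(-8.0000-1.7321i) = -5.0000-1.7321i
Z[5] = 3·(-1.0000+3.4641i) + 1·(1) = -2.0000+10.3923i

DFT(3x + 1y) = 3·X + 1·Y = [22, -2.0000-10.3923i, -5.0000+1.7321i, -26, -5.0000-1.7321i, -2.0000+10.3923i]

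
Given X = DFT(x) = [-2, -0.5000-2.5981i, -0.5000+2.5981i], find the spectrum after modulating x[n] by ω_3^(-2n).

Modulation property: DFT(ω_3^(-2n)·x[n]) = X[(k-2) mod 3], so circularly shift X by 2 positions.

X[k-2] = [-0.5000-2.5981i, -0.5000+2.5981i, -2]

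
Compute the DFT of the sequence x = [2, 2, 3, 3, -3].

X[k] = Σ(n=0 to 4) x[n] · ω_5^(nk)
where ω_5 = e^(-2πi/5)

Computing each X[k]:
X[0] = 7
X[1] = -3.1631-4.7553i
X[2] = 4.6631-2.9389i
X[3] = 4.6631+2.9389i
X[4] = -3.1631+4.7553i

X = [7, -3.1631-4.7553i, 4.6631-2.9389i, 4.6631+2.9389i, -3.1631+4.7553i]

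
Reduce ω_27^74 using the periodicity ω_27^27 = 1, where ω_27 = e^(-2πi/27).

Since ω_27^27 = 1, powers reduce modulo 27.
74 mod 27 = 20
So ω_27^74 = ω_27^20 = e^(-2πi·20/27)

ω_27^74 = ω_27^20 = -0.0581+0.9983i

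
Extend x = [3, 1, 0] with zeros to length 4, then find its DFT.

Original 3-point DFT: [4, 2.5000-0.8660i, 2.5000+0.8660i]
Zero-padded 4-point DFT provides frequency interpolation.

DFT_4([x, 0, ...]) = [4, 3-1i, 2, 3+1i]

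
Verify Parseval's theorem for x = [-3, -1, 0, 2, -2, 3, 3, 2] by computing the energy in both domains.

Time domain:
Σ|x[n]|² = |-3|² + |-1|² + |0|² + |2|² + |-2|² + |3|² + |3|² + |2|² = 40.0000

Frequency domain:
(1/8)Σ|X[k]|² = (1/8)(|4|² + |-3.8284+5.8284i|² + |-8+2i|² + |1.8284-0.1716i|² + |-8|² + |1.8284+0.1716i|² + |-8-2i|² + |-3.8284-5.8284i|²) = (1/8)·320.0000 = 40.0000

Both sides agree, confirming Parseval's theorem.

Σ|x[n]|² = (1/N)Σ|X[k]|² = 40.0000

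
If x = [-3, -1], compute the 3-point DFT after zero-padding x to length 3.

Original 2-point DFT: [-4, -2]
Zero-padded 3-point DFT provides frequency interpolation.

DFT_3([x, 0, ...]) = [-4, -2.5000+0.8660i, -2.5000-0.8660i]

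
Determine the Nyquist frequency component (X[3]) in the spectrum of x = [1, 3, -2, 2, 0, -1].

X[3] = Σ(n=0 to 5) x[n] · ω_6^(3n) where ω_6 = e^(-2πi/6)
= (1)·ω_6^0 + (3)·ω_6^3 + (-2)·ω_6^6 + (2)·ω_6^9 + (0)·ω_6^12 + (-1)·ω_6^15

X[3] = -5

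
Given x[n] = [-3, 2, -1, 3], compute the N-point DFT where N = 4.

X[k] = Σ(n=0 to 3) x[n] · ω_4^(nk)
where ω_4 = e^(-2πi/4)

Computing each X[k]:
X[0] = 1
X[1] = -2+1i
X[2] = -9
X[3] = -2-1i

X = [1, -2+1i, -9, -2-1i]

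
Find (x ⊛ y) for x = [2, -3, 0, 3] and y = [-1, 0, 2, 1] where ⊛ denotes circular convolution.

(x ⊛ y)[n] = Σ(m=0 to 3) x[m] · y[(n-m) mod 4]

Computing each output sample:
(x ⊛ y)[0] = -5
(x ⊛ y)[1] = 9
(x ⊛ y)[2] = 7
(x ⊛ y)[3] = -7

x ⊛ y = [-5, 9, 7, -7]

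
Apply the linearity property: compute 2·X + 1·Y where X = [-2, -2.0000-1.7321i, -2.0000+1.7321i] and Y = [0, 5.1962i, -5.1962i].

By linearity: DFT(2x + 1y) = 2·DFT(x) + 1·DFT(y)
= 2·[-2, -2.0000-1.7321i, -2.0000+1.7321i] + 1·[0, 5.1962i, -5.1962i]

Computing element-wise:
Z[0] = 2·(-2) + 1·(0) = -4
Z[1] = 2·(-2.0000-1.7321i) + 1·(5.1962i) = -4.0000+1.7320i
Z[2] = 2·(-2.0000+1.7321i) + 1·(-5.1962i) = -4.0000-1.7320i

DFT(2x + 1y) = 2·X + 1·Y = [-4, -4.0000+1.7320i, -4.0000-1.7320i]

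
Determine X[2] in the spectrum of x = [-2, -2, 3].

X[2] = Σ(n=0 to 2) x[n] · ω_3^(2n) where ω_3 = e^(-2πi/3)
= (-2)·ω_3^0 + (-2)·ω_3^2 + (3)·ω_3^4

X[2] = -2.5000-4.3301i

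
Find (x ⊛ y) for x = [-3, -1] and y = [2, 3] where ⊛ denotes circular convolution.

(x ⊛ y)[n] = Σ(m=0 to 1) x[m] · y[(n-m) mod 2]

Computing each output sample:
(x ⊛ y)[0] = -9
(x ⊛ y)[1] = -11

x ⊛ y = [-9, -11]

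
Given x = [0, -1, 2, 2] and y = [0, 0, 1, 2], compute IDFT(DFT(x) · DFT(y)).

(x ⊛ y)[n] = Σ(m=0 to 3) x[m] · y[(n-m) mod 4]

Computing each output sample:
(x ⊛ y)[0] = 0
(x ⊛ y)[1] = 6
(x ⊛ y)[2] = 4
(x ⊛ y)[3] = -1

x ⊛ y = [0, 6, 4, -1]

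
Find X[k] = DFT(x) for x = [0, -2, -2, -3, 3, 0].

X[k] = Σ(n=0 to 5) x[n] · ω_6^(nk)
where ω_6 = e^(-2πi/6)

Computing each X[k]:
X[0] = -4
X[1] = 1.5000+6.0622i
X[2] = -2.5000-2.5981i
X[3] = 6
X[4] = -2.5000+2.5981i
X[5] = 1.5000-6.0622i

X = [-4, 1.5000+6.0622i, -2.5000-2.5981i, 6, -2.5000+2.5981i, 1.5000-6.0622i]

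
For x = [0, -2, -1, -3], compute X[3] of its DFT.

X[3] = Σ(n=0 to 3) x[n] · ω_4^(3n) where ω_4 = e^(-2πi/4)
= (0)·ω_4^0 + (-2)·ω_4^3 + (-1)·ω_4^6 + (-3)·ω_4^9

X[3] = 1+1i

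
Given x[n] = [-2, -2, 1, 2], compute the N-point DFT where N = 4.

X[k] = Σ(n=0 to 3) x[n] · ω_4^(nk)
where ω_4 = e^(-2πi/4)

Computing each X[k]:
X[0] = -1
X[1] = -3+4i
X[2] = -1
X[3] = -3-4i

X = [-1, -3+4i, -1, -3-4i]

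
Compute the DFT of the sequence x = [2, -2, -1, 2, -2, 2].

X[k] = Σ(n=0 to 5) x[n] · ω_6^(nk)
where ω_6 = e^(-2πi/6)

Computing each X[k]:
X[0] = 1
X[1] = 1.5000+2.5981i
X[2] = 5.5000+4.3301i
X[3] = -3
X[4] = 5.5000-4.3301i
X[5] = 1.5000-2.5981i

X = [1, 1.5000+2.5981i, 5.5000+4.3301i, -3, 5.5000-4.3301i, 1.5000-2.5981i]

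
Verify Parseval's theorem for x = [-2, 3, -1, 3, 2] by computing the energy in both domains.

Time domain:
Σ|x[n]|² = |-2|² + |3|² + |-1|² + |3|² + |2|² = 27.0000

Frequency domain:
(1/5)Σ|X[k]|² = (1/5)(|5|² + |-2.0729+1.4001i|² + |-5.4271-4.3920i|² + |-5.4271+4.3920i|² + |-2.0729-1.4001i|²) = (1/5)·135.0000 = 27.0000

Both sides agree, confirming Parseval's theorem.

Σ|x[n]|² = (1/N)Σ|X[k]|² = 27.0000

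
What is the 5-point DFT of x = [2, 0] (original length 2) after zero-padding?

Original 2-point DFT: [2, 2]
Zero-padded 5-point DFT provides frequency interpolation.

DFT_5([x, 0, ...]) = [2, 2, 2, 2, 2]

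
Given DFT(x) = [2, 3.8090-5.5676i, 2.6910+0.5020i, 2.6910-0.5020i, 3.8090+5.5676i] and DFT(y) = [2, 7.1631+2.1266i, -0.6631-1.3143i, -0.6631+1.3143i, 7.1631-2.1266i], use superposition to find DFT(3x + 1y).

By linearity: DFT(3x + 1y) = 3·DFT(x) + 1·DFT(y)
= 3·[2, 3.8090-5.5676i, 2.6910+0.5020i, 2.6910-0.5020i, 3.8090+5.5676i] + 1·[2, 7.1631+2.1266i, -0.6631-1.3143i, -0.6631+1.3143i, 7.1631-2.1266i]

Computing element-wise:
Z[0] = 3·(2) + 1·(2) = 8
Z[1] = 3·(3.8090-5.5676i) + 1·(7.1631+2.1266i) = 18.5901-14.5762i
Z[2] = 3·(2.6910+0.5020i) + 1·(-0.6631-1.3143i) = 7.4099+0.1917i
Z[3] = 3·(2.6910-0.5020i) + 1·(-0.6631+1.3143i) = 7.4099-0.1917i
Z[4] = 3·(3.8090+5.5676i) + 1·(7.1631-2.1266i) = 18.5901+14.5762i

DFT(3x + 1y) = 3·X + 1·Y = [8, 18.5901-14.5762i, 7.4099+0.1917i, 7.4099-0.1917i, 18.5901+14.5762i]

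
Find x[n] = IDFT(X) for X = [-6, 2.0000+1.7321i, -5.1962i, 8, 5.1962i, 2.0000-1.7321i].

x[n] = (1/6) Σ(k=0 to 5) X[k] · e^(2πikn/6)

Computing each x[n]:
x[0] = 1
x[1] = -1
x[2] = -2
x[3] = -3
x[4] = 2
x[5] = -3

x = [1, -1, -2, -3, 2, -3]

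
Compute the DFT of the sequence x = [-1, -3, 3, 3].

X[k] = Σ(n=0 to 3) x[n] · ω_4^(nk)
where ω_4 = e^(-2πi/4)

Computing each X[k]:
X[0] = 2
X[1] = -4+6i
X[2] = 2
X[3] = -4-6i

X = [2, -4+6i, 2, -4-6i]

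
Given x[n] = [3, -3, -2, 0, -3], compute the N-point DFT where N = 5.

X[k] = Σ(n=0 to 4) x[n] · ω_5^(nk)
where ω_5 = e^(-2πi/5)

Computing each X[k]:
X[0] = -5
X[1] = 2.7639+1.1756i
X[2] = 7.2361-1.9021i
X[3] = 7.2361+1.9021i
X[4] = 2.7639-1.1756i

X = [-5, 2.7639+1.1756i, 7.2361-1.9021i, 7.2361+1.9021i, 2.7639-1.1756i]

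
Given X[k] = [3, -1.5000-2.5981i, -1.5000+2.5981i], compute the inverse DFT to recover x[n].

x[n] = (1/3) Σ(k=0 to 2) X[k] · e^(2πikn/3)

Computing each x[n]:
x[0] = 0
x[1] = 3
x[2] = 0

x = [0, 3, 0]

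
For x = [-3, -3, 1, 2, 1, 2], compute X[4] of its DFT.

X[4] = Σ(n=0 to 5) x[n] · ω_6^(4n) where ω_6 = e^(-2πi/6)
= (-3)·ω_6^0 + (-3)·ω_6^4 + (1)·ω_6^8 + (2)·ω_6^12 + (1)·ω_6^16 + (2)·ω_6^20

X[4] = -1.5000-4.3301i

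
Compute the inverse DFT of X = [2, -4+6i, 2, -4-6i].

x[n] = (1/4) Σ(k=0 to 3) X[k] · e^(2πikn/4)

Computing each x[n]:
x[0] = -1
x[1] = -3
x[2] = 3
x[3] = 3

x = [-1, -3, 3, 3]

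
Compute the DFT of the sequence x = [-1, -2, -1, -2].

X[k] = Σ(n=0 to 3) x[n] · ω_4^(nk)
where ω_4 = e^(-2πi/4)

Computing each X[k]:
X[0] = -6
X[1] = 0
X[2] = 2
X[3] = 0

X = [-6, 0, 2, 0]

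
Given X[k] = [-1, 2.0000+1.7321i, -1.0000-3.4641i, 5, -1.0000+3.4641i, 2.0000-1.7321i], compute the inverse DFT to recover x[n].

x[n] = (1/6) Σ(k=0 to 5) X[k] · e^(2πikn/6)

Computing each x[n]:
x[0] = 1
x[1] = 0
x[2] = -1
x[3] = -2
x[4] = 2
x[5] = -1

x = [1, 0, -1, -2, 2, -1]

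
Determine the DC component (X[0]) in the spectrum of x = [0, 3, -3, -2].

X[0] = Σ(n=0 to 3) x[n] · ω_4^0 = Σ x[n]
= (0) + (3) + (-3) + (-2)

X[0] = -2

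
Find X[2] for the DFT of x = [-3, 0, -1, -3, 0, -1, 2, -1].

X[2] = Σ(n=0 to 7) x[n] · ω_8^(2n) where ω_8 = e^(-2πi/8)
= (-3)·ω_8^0 + (0)·ω_8^2 + (-1)·ω_8^4 + (-3)·ω_8^6 + (0)·ω_8^8 + (-1)·ω_8^10 + (2)·ω_8^12 + (-1)·ω_8^14

X[2] = -4-3i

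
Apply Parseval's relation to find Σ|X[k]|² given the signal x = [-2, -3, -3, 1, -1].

Parseval: Σ|x[n]|² = (1/N)Σ|X[k]|², so Σ|X[k]|² = N·Σ|x[n]|² = 5·24.0000

Σ|X[k]|² = N·Σ|x[n]|² = 5·24.0000 = 120.0000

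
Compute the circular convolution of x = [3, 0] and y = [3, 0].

(x ⊛ y)[n] = Σ(m=0 to 1) x[m] · y[(n-m) mod 2]

Computing each output sample:
(x ⊛ y)[0] = 9
(x ⊛ y)[1] = 0

x ⊛ y = [9, 0]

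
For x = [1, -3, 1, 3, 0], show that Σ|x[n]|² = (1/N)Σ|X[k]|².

Time domain:
Σ|x[n]|² = |1|² + |-3|² + |1|² + |3|² + |0|² = 20.0000

Frequency domain:
(1/5)Σ|X[k]|² = (1/5)(|2|² + |-3.1631+4.0287i|² + |4.6631-0.1388i|² + |4.6631+0.1388i|² + |-3.1631-4.0287i|²) = (1/5)·100.0000 = 20.0000

Both sides agree, confirming Parseval's theorem.

Σ|x[n]|² = (1/N)Σ|X[k]|² = 20.0000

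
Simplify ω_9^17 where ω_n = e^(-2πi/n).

Since ω_9^9 = 1, powers reduce modulo 9.
17 mod 9 = 8
So ω_9^17 = ω_9^8 = e^(-2πi·8/9)

ω_9^17 = ω_9^8 = 0.7660+0.6428i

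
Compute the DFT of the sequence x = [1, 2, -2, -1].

X[k] = Σ(n=0 to 3) x[n] · ω_4^(nk)
where ω_4 = e^(-2πi/4)

Computing each X[k]:
X[0] = 0
X[1] = 3-3i
X[2] = -2
X[3] = 3+3i

X = [0, 3-3i, -2, 3+3i]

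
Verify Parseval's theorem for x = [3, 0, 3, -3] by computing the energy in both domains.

Time domain:
Σ|x[n]|² = |3|² + |0|² + |3|² + |-3|² = 27.0000

Frequency domain:
(1/4)Σ|X[k]|² = (1/4)(|3|² + |-3i|² + |9|² + |3i|²) = (1/4)·108.0000 = 27.0000

Both sides agree, confirming Parseval's theorem.

Σ|x[n]|² = (1/N)Σ|X[k]|² = 27.0000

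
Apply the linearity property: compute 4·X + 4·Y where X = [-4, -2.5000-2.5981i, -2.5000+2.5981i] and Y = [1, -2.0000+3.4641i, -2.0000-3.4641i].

By linearity: DFT(4x + 4y) = 4·DFT(x) + 4·DFT(y)
= 4·[-4, -2.5000-2.5981i, -2.5000+2.5981i] + 4·[1, -2.0000+3.4641i, -2.0000-3.4641i]

Computing element-wise:
Z[0] = 4·(-4) + 4·(1) = -12
Z[1] = 4·(-2.5000-2.5981i) + 4·(-2.0000+3.4641i) = -18.0000+3.4640i
Z[2] = 4·(-2.5000+2.5981i) + 4·(-2.0000-3.4641i) = -18.0000-3.4640i

DFT(4x + 4y) = 4·X + 4·Y = [-12, -18.0000+3.4640i, -18.0000-3.4640i]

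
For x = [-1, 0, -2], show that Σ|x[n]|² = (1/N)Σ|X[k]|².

Time domain:
Σ|x[n]|² = |-1|² + |0|² + |-2|² = 5.0000

Frequency domain:
(1/3)Σ|X[k]|² = (1/3)(|-3|² + |-1.7321i|² + |1.7321i|²) = (1/3)·15.0000 = 5.0000

Both sides agree, confirming Parseval's theorem.

Σ|x[n]|² = (1/N)Σ|X[k]|² = 5.0000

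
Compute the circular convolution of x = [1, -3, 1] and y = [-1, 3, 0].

(x ⊛ y)[n] = Σ(m=0 to 2) x[m] · y[(n-m) mod 3]

Computing each output sample:
(x ⊛ y)[0] = 2
(x ⊛ y)[1] = 6
(x ⊛ y)[2] = -10

x ⊛ y = [2, 6, -10]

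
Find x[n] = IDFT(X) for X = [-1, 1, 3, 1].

x[n] = (1/4) Σ(k=0 to 3) X[k] · e^(2πikn/4)

Computing each x[n]:
x[0] = 1
x[1] = -1
x[2] = 0
x[3] = -1

x = [1, -1, 0, -1]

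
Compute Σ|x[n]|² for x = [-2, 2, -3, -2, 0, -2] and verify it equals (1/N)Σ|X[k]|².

Time domain:
Σ|x[n]|² = |-2|² + |2|² + |-3|² + |-2|² + |0|² + |-2|² = 25.0000

Frequency domain:
(1/6)Σ|X[k]|² = (1/6)(|-7|² + |1.5000-0.8660i|² + |-2.5000-6.0622i|² + |-3|² + |-2.5000+6.0622i|² + |1.5000+0.8660i|²) = (1/6)·150.0000 = 25.0000

Both sides agree, confirming Parseval's theorem.

Σ|x[n]|² = (1/N)Σ|X[k]|² = 25.0000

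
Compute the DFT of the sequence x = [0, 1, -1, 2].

X[k] = Σ(n=0 to 3) x[n] · ω_4^(nk)
where ω_4 = e^(-2πi/4)

Computing each X[k]:
X[0] = 2
X[1] = 1+1i
X[2] = -4
X[3] = 1-1i

X = [2, 1+1i, -4, 1-1i]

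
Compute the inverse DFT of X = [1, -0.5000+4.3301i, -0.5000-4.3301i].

x[n] = (1/3) Σ(k=0 to 2) X[k] · e^(2πikn/3)

Computing each x[n]:
x[0] = 0
x[1] = -2
x[2] = 3

x = [0, -2, 3]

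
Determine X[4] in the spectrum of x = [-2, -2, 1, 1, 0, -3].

X[4] = Σ(n=0 to 5) x[n] · ω_6^(4n) where ω_6 = e^(-2πi/6)
= (-2)·ω_6^0 + (-2)·ω_6^4 + (1)·ω_6^8 + (1)·ω_6^12 + (0)·ω_6^16 + (-3)·ω_6^20

X[4] = 1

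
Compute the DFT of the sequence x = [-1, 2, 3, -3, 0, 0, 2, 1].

X[k] = Σ(n=0 to 7) x[n] · ω_8^(nk)
where ω_8 = e^(-2πi/8)

Computing each X[k]:
X[0] = 4
X[1] = 3.2426+0.4142i
X[2] = -6-4i
X[3] = -5.2426+2.4142i
X[4] = 4
X[5] = -5.2426-2.4142i
X[6] = -6+4i
X[7] = 3.2426-0.4142i

X = [4, 3.2426+0.4142i, -6-4i, -5.2426+2.4142i, 4, -5.2426-2.4142i, -6+4i, 3.2426-0.4142i]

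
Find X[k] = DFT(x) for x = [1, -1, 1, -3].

X[k] = Σ(n=0 to 3) x[n] · ω_4^(nk)
where ω_4 = e^(-2πi/4)

Computing each X[k]:
X[0] = -2
X[1] = -2i
X[2] = 6
X[3] = 2i

X = [-2, -2i, 6, 2i]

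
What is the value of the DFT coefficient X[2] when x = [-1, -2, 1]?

X[2] = Σ(n=0 to 2) x[n] · ω_3^(2n) where ω_3 = e^(-2πi/3)
= (-1)·ω_3^0 + (-2)·ω_3^2 + (1)·ω_3^4

X[2] = -0.5000-2.5981i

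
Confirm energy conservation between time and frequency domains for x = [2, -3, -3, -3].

Time domain:
Σ|x[n]|² = |2|² + |-3|² + |-3|² + |-3|² = 31.0000

Frequency domain:
(1/4)Σ|X[k]|² = (1/4)(|-7|² + |5|² + |5|² + |5|²) = (1/4)·124.0000 = 31.0000

Both sides agree, confirming Parseval's theorem.

Σ|x[n]|² = (1/N)Σ|X[k]|² = 31.0000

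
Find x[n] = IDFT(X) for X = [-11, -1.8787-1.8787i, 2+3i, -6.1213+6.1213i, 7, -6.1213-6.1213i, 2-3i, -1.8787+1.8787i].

x[n] = (1/8) Σ(k=0 to 7) X[k] · e^(2πikn/8)

Computing each x[n]:
x[0] = -2
x[1] = -3
x[2] = 1
x[3] = -3
x[4] = 2
x[5] = -3
x[6] = -3
x[7] = 0

x = [-2, -3, 1, -3, 2, -3, -3, 0]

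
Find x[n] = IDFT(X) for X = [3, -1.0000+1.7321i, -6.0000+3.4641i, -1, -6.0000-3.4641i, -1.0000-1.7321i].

x[n] = (1/6) Σ(k=0 to 5) X[k] · e^(2πikn/6)

Computing each x[n]:
x[0] = -2
x[1] = 0
x[2] = 2
x[3] = -1
x[4] = 1
x[5] = 3

x = [-2, 0, 2, -1, 1, 3]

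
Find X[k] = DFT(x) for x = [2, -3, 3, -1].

X[k] = Σ(n=0 to 3) x[n] · ω_4^(nk)
where ω_4 = e^(-2πi/4)

Computing each X[k]:
X[0] = 1
X[1] = -1+2i
X[2] = 9
X[3] = -1-2i

X = [1, -1+2i, 9, -1-2i]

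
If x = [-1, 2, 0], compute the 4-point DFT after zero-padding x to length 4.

Original 3-point DFT: [1, -2.0000-1.7321i, -2.0000+1.7321i]
Zero-padded 4-point DFT provides frequency interpolation.

DFT_4([x, 0, ...]) = [1, -1-2i, -3, -1+2i]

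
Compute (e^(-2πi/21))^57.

Since ω_21^21 = 1, powers reduce modulo 21.
57 mod 21 = 15
So ω_21^57 = ω_21^15 = e^(-2πi·15/21)

ω_21^57 = ω_21^15 = -0.2225+0.9749i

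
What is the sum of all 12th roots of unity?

Sum of all nth roots of unity equals 0 for n > 1 (geometric series with r ≠ 1).

0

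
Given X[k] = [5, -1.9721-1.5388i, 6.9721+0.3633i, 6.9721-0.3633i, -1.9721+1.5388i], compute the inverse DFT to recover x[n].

x[n] = (1/5) Σ(k=0 to 4) X[k] · e^(2πikn/5)

Computing each x[n]:
x[0] = 3
x[1] = -1
x[2] = 3
x[3] = 2
x[4] = -2

x = [3, -1, 3, 2, -2]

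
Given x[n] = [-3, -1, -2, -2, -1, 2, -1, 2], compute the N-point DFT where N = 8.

X[k] = Σ(n=0 to 7) x[n] · ω_8^(nk)
where ω_8 = e^(-2πi/8)

Computing each X[k]:
X[0] = -6
X[1] = -1.2929+5.9497i
X[2] = -1-1i
X[3] = -2.7071+3.9497i
X[4] = -8
X[5] = -2.7071-3.9497i
X[6] = -1+1i
X[7] = -1.2929-5.9497i

X = [-6, -1.2929+5.9497i, -1-1i, -2.7071+3.9497i, -8, -2.7071-3.9497i, -1+1i, -1.2929-5.9497i]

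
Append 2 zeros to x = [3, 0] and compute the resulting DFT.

Original 2-point DFT: [3, 3]
Zero-padded 4-point DFT provides frequency interpolation.

DFT_4([x, 0, ...]) = [3, 3, 3, 3]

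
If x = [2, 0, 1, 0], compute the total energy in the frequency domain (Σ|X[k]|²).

Parseval: Σ|x[n]|² = (1/N)Σ|X[k]|², so Σ|X[k]|² = N·Σ|x[n]|² = 4·5.0000

Σ|X[k]|² = N·Σ|x[n]|² = 4·5.0000 = 20.0000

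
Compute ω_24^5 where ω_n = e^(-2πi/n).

ω_24^5 = e^(-2πi·5/24)
= cos(-2π·5/24) + i·sin(-2π·5/24)
= cos(-10π/24) + i·sin(-10π/24)

ω_24^5 = cos(-10π/24) + i·sin(-10π/24) = 0.2588-0.9659i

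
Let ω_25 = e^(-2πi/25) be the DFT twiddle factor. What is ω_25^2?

ω_25^2 = e^(-2πi·2/25)
= cos(-2π·2/25) + i·sin(-2π·2/25)
= cos(-4π/25) + i·sin(-4π/25)

ω_25^2 = cos(-4π/25) + i·sin(-4π/25) = 0.8763-0.4818i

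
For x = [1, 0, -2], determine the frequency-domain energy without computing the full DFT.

Parseval: Σ|x[n]|² = (1/N)Σ|X[k]|², so Σ|X[k]|² = N·Σ|x[n]|² = 3·5.0000

Σ|X[k]|² = N·Σ|x[n]|² = 3·5.0000 = 15.0000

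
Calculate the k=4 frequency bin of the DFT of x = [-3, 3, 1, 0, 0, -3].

X[4] = Σ(n=0 to 5) x[n] · ω_6^(4n) where ω_6 = e^(-2πi/6)
= (-3)·ω_6^0 + (3)·ω_6^4 + (1)·ω_6^8 + (0)·ω_6^12 + (0)·ω_6^16 + (-3)·ω_6^20

X[4] = -3.5000+4.3301i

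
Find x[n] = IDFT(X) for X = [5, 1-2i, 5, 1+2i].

x[n] = (1/4) Σ(k=0 to 3) X[k] · e^(2πikn/4)

Computing each x[n]:
x[0] = 3
x[1] = 1
x[2] = 2
x[3] = -1

x = [3, 1, 2, -1]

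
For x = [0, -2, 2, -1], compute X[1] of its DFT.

X[1] = Σ(n=0 to 3) x[n] · ω_4^(1n) where ω_4 = e^(-2πi/4)
= (0)·ω_4^0 + (-2)·ω_4^1 + (2)·ω_4^2 + (-1)·ω_4^3

X[1] = -2+1i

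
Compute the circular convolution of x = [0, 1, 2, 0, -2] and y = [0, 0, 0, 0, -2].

(x ⊛ y)[n] = Σ(m=0 to 4) x[m] · y[(n-m) mod 5]

Computing each output sample:
(x ⊛ y)[0] = -2
(x ⊛ y)[1] = -4
(x ⊛ y)[2] = 0
(x ⊛ y)[3] = 4
(x ⊛ y)[4] = 0

x ⊛ y = [-2, -4, 0, 4, 0]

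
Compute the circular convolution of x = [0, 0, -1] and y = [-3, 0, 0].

(x ⊛ y)[n] = Σ(m=0 to 2) x[m] · y[(n-m) mod 3]

Computing each output sample:
(x ⊛ y)[0] = 0
(x ⊛ y)[1] = 0
(x ⊛ y)[2] = 3

x ⊛ y = [0, 0, 3]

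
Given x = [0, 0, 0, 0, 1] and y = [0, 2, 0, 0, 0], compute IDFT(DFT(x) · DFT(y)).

(x ⊛ y)[n] = Σ(m=0 to 4) x[m] · y[(n-m) mod 5]

Computing each output sample:
(x ⊛ y)[0] = 2
(x ⊛ y)[1] = 0
(x ⊛ y)[2] = 0
(x ⊛ y)[3] = 0
(x ⊛ y)[4] = 0

x ⊛ y = [2, 0, 0, 0, 0]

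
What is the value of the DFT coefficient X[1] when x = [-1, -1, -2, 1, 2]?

X[1] = Σ(n=0 to 4) x[n] · ω_5^(1n) where ω_5 = e^(-2πi/5)
= (-1)·ω_5^0 + (-1)·ω_5^1 + (-2)·ω_5^2 + (1)·ω_5^3 + (2)·ω_5^4

X[1] = 0.1180+4.6165i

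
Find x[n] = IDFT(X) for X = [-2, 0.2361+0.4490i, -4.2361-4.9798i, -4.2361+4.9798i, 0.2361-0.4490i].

x[n] = (1/5) Σ(k=0 to 4) X[k] · e^(2πikn/5)

Computing each x[n]:
x[0] = -2
x[1] = 2
x[2] = -3
x[3] = 1
x[4] = 0

x = [-2, 2, -3, 1, 0]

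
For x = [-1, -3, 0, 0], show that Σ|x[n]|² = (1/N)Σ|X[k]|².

Time domain:
Σ|x[n]|² = |-1|² + |-3|² + |0|² + |0|² = 10.0000

Frequency domain:
(1/4)Σ|X[k]|² = (1/4)(|-4|² + |-1+3i|² + |2|² + |-1-3i|²) = (1/4)·40.0000 = 10.0000

Both sides agree, confirming Parseval's theorem.

Σ|x[n]|² = (1/N)Σ|X[k]|² = 10.0000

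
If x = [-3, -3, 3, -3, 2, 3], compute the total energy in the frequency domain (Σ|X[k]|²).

Parseval: Σ|x[n]|² = (1/N)Σ|X[k]|², so Σ|X[k]|² = N·Σ|x[n]|² = 6·49.0000

Σ|X[k]|² = N·Σ|x[n]|² = 6·49.0000 = 294.0000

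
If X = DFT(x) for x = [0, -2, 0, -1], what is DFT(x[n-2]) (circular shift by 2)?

Time shift by 2: X_shifted[k] = ω_4^(2k) · X[k]
Shifted x = [0, -1, 0, -2]

DFT(x[n-2]) = [-3, -1i, 3, 1i]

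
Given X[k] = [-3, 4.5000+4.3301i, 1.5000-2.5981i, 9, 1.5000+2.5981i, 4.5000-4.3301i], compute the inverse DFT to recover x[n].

x[n] = (1/6) Σ(k=0 to 5) X[k] · e^(2πikn/6)

Computing each x[n]:
x[0] = 3
x[1] = -2
x[2] = -2
x[3] = -3
x[4] = 2
x[5] = -1

x = [3, -2, -2, -3, 2, -1]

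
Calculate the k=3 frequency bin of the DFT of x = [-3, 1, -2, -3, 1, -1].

X[3] = Σ(n=0 to 5) x[n] · ω_6^(3n) where ω_6 = e^(-2πi/6)
= (-3)·ω_6^0 + (1)·ω_6^3 + (-2)·ω_6^6 + (-3)·ω_6^9 + (1)·ω_6^12 + (-1)·ω_6^15

X[3] = -1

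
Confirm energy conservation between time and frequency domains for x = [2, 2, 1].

Time domain:
Σ|x[n]|² = |2|² + |2|² + |1|² = 9.0000

Frequency domain:
(1/3)Σ|X[k]|² = (1/3)(|5|² + |0.5000-0.8660i|² + |0.5000+0.8660i|²) = (1/3)·27.0000 = 9.0000

Both sides agree, confirming Parseval's theorem.

Σ|x[n]|² = (1/N)Σ|X[k]|² = 9.0000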